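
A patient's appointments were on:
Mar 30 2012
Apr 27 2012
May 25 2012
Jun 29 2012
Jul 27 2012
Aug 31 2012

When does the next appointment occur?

All Fridays; the gaps (28, 28, 35, 28, 35) vary with month length.
This is the last Friday of each month.
Last Friday of September 2012: Sep 28 2012.

Sep 28 2012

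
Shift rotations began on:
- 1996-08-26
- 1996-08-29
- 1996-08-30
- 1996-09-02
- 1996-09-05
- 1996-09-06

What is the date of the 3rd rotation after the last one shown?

1996-09-13

Gaps: 3, 1, 3, 3, 1 days — not constant, but cyclic with period 3.
The events fall on every Monday, Thursday and Friday.
The following Monday is 1996-09-09.
Next Thursday: 1996-09-12.
Next Friday: 1996-09-13.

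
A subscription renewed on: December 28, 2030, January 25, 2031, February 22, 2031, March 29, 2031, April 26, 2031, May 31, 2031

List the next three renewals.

June 28, 2031; July 26, 2031; August 30, 2031

These are Saturdays with 28, 28, 35, 28, 35-day gaps.
Each is the final Saturday of its month — March 29, 2031 is past the 28th, so '4th Saturday' doesn't fit.
June 2031 ends with Saturday June 28, 2031.
Last Saturday of July 2031: July 26, 2031.
Last Saturday of August 2031: August 30, 2031.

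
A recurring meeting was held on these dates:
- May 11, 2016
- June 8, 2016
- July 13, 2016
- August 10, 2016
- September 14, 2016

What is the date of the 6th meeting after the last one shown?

All dates are Wednesdays, 28, 35, 28, 35 days apart.
Specifically, the 2nd Wednesday of each month.
2nd Wednesday of October 2016: October 12, 2016.
November 2016 — 2nd Wednesday is November 9, 2016.
December 2016 — 2nd Wednesday is December 14, 2016.
January 2017 — 2nd Wednesday is January 11, 2017.
2nd Wednesday of February 2017: February 8, 2017.
2nd Wednesday of March 2017: March 8, 2017.

March 8, 2017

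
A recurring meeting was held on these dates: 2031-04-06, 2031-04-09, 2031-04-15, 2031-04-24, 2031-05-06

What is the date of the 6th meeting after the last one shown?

Intervals are 3, 6, 9, 12 days — an arithmetic progression with common difference 3.
Next gap: 15 days. 2031-05-06 + 15 days = 2031-05-21.
Next gap: 18 days. 2031-05-21 + 18 days = 2031-06-08.
Next gap: 21 days. 2031-06-08 + 21 days = 2031-06-29.
Next gap: 24 days. 2031-06-29 + 24 days = 2031-07-23.
Next gap: 27 days. 2031-07-23 + 27 days = 2031-08-19.
Next gap: 30 days. 2031-08-19 + 30 days = 2031-09-18.

2031-09-18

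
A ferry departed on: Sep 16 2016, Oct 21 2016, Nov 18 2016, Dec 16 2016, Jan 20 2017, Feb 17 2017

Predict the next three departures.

All dates are Fridays, 35, 28, 28, 35, 28 days apart.
Specifically, the 3rd Friday of each month.
3rd Friday of March 2017: Mar 17 2017.
3rd Friday of April 2017: Apr 21 2017.
May 2017 — 3rd Friday is May 19 2017.

Mar 17 2017, Apr 21 2017, May 19 2017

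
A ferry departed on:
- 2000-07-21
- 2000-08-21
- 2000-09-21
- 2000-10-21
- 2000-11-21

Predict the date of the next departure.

Gaps: 31, 31, 30, 31 days — not constant. Every event is on the 21st of the month.
Pattern: the 21st of each month.
December 2000: 2000-12-21.

2000-12-21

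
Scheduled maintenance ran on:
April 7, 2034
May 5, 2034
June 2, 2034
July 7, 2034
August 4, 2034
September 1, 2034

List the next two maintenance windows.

October 6, 2034; November 3, 2034

These are Fridays at 28- or 35-day spacing (28, 28, 35, 28, 28).
The pattern: 1st Friday of the month.
1st Friday of October 2034: October 6, 2034.
1st Friday of November 2034: November 3, 2034.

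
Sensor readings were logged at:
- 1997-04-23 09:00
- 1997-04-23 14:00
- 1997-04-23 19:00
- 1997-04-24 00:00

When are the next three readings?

Spacing: 5, 5, 5 h — constant 5 h.
1997-04-24 00:00 + 5 h = 1997-04-24 05:00.
1997-04-24 05:00 + 5 h = 1997-04-24 10:00.
1997-04-24 10:00 + 5 h = 1997-04-24 15:00.

1997-04-24 05:00, 1997-04-24 10:00, 1997-04-24 15:00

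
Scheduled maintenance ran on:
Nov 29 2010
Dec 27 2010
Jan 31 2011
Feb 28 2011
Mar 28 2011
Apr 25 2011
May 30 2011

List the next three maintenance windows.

Jun 27 2011, Jul 25 2011, Aug 29 2011

These are Mondays with 28, 35, 28, 28, 28, 35-day gaps.
Each is the final Monday of its month — Nov 29 2010 is past the 28th, so '4th Monday' doesn't fit.
June 2011 ends with Monday Jun 27 2011.
Last Monday of July 2011: Jul 25 2011.
August 2011 ends with Monday Aug 29 2011.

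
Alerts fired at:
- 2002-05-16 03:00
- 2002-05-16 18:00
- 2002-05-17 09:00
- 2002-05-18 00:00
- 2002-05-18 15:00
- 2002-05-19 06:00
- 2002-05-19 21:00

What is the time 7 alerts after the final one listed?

Spacing: 15, 15, 15, 15, 15, 15 h — constant 15 h.
2002-05-19 21:00 + 15 h = 2002-05-20 12:00.
2002-05-20 12:00 + 15 h = 2002-05-21 03:00.
2002-05-21 03:00 + 15 h = 2002-05-21 18:00.
2002-05-21 18:00 + 15 h = 2002-05-22 09:00.
2002-05-22 09:00 + 15 h = 2002-05-23 00:00.
2002-05-23 00:00 + 15 h = 2002-05-23 15:00.
2002-05-23 15:00 + 15 h = 2002-05-24 06:00.

2002-05-24 06:00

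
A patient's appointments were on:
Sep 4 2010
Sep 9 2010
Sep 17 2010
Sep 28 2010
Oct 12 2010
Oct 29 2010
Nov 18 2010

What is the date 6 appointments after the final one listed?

Intervals are 5, 8, 11, 14, 17, 20 days — an arithmetic progression with common difference 3.
Next gap: 23 days. Nov 18 2010 + 23 days = Dec 11 2010.
Next gap: 26 days. Dec 11 2010 + 26 days = Jan 6 2011.
Next gap: 29 days. Jan 6 2011 + 29 days = Feb 4 2011.
Next gap: 32 days. Feb 4 2011 + 32 days = Mar 8 2011.
Next gap: 35 days. Mar 8 2011 + 35 days = Apr 12 2011.
Next gap: 38 days. Apr 12 2011 + 38 days = May 20 2011.

May 20 2011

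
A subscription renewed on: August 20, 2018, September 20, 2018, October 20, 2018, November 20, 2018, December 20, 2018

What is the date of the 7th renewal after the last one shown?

Each date is the 20th; the gaps (31, 30, 31, 30) track the month lengths.
The rule is the 20th of each month.
Next: January 2019 → January 20, 2019.
February 2019: February 20, 2019.
March 2019: March 20, 2019.
April 2019: April 20, 2019.
Next: May 2019 → May 20, 2019.
June 2019: June 20, 2019.
July 2019: July 20, 2019.

July 20, 2019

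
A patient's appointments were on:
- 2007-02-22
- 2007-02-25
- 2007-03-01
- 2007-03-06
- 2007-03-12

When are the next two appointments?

Gaps: 3, 4, 5, 6 days — each gap is 1 larger than the previous one.
Next gap: 7 days. 2007-03-12 + 7 days = 2007-03-19.
Next gap: 8 days. 2007-03-19 + 8 days = 2007-03-27.

2007-03-19, 2007-03-27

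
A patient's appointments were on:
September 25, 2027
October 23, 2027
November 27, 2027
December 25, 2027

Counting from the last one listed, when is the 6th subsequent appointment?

June 24, 2028

Gaps: 28, 35, 28 days — a mix of 28 and 35. Every date is a Saturday.
Each is the 4th Saturday of its month.
January 2028 — 4th Saturday is January 22, 2028.
February 2028 — 4th Saturday is February 26, 2028.
March 2028 — 4th Saturday is March 25, 2028.
April 2028 — 4th Saturday is April 22, 2028.
4th Saturday of May 2028: May 27, 2028.
4th Saturday of June 2028: June 24, 2028.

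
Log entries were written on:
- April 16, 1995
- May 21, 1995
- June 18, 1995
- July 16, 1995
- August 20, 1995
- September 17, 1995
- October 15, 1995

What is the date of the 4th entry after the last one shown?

February 18, 1996

These are Sundays at 28- or 35-day spacing (35, 28, 28, 35, 28, 28).
The pattern: 3rd Sunday of the month.
November 1995 — 3rd Sunday is November 19, 1995.
December 1995 — 3rd Sunday is December 17, 1995.
3rd Sunday of January 1996: January 21, 1996.
3rd Sunday of February 1996: February 18, 1996.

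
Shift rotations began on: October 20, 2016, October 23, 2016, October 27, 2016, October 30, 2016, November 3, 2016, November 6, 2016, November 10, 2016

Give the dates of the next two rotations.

November 13, 2016; November 17, 2016

Gaps: 3, 4, 3, 4, 3, 4 days — not constant, but cyclic with period 2.
The events fall on every Thursday and Sunday.
The following Sunday is November 13, 2016.
The following Thursday is November 17, 2016.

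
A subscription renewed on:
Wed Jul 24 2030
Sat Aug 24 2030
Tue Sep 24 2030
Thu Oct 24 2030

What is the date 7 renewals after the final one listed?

Sat May 24 2031

Gaps: 31, 31, 30 days — not constant. Every event is on the 24th of the month.
Pattern: the 24th of each month.
Next: November 2030 → Sun Nov 24 2030.
Next: December 2030 → Tue Dec 24 2030.
January 2031: Fri Jan 24 2031.
Next: February 2031 → Mon Feb 24 2031.
Next: March 2031 → Mon Mar 24 2031.
Next: April 2031 → Thu Apr 24 2031.
May 2031: Sat May 24 2031.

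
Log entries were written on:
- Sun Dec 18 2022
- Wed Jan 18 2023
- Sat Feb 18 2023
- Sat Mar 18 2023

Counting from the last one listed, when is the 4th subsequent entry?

Tue Jul 18 2023

The day-of-month is always 18 (31, 31, 28 days between events).
So this recurs on the 18th of each month.
Next: April 2023 → Tue Apr 18 2023.
Next: May 2023 → Thu May 18 2023.
Next: June 2023 → Sun Jun 18 2023.
Next: July 2023 → Tue Jul 18 2023.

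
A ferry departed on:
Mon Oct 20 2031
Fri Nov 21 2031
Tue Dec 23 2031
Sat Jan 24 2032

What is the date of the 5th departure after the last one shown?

Every event comes 32 days after the last (32, 32, 32).
Sat Jan 24 2032 + 32 days = Wed Feb 25 2032.
Wed Feb 25 2032 + 32 days = Sun Mar 28 2032.
Sun Mar 28 2032 + 32 days = Thu Apr 29 2032.
Thu Apr 29 2032 + 32 days = Mon May 31 2032.
Mon May 31 2032 + 32 days = Fri Jul 2 2032.

Fri Jul 2 2032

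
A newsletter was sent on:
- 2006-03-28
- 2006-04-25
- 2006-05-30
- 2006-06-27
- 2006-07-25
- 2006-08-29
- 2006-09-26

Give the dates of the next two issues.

2006-10-31, 2006-11-28

These are Tuesdays with 28, 35, 28, 28, 35, 28-day gaps.
Each is the final Tuesday of its month — 2006-05-30 is past the 28th, so '4th Tuesday' doesn't fit.
Last Tuesday of October 2006: 2006-10-31.
November 2006 ends with Tuesday 2006-11-28.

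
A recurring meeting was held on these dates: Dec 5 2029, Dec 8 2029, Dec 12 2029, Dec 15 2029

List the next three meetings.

The gap pattern 3, 4, 3 repeats every 2 events.
These are the Wednesdays and Saturdays of each week.
Next Wednesday: Dec 19 2029.
Next Saturday: Dec 22 2029.
Next Wednesday: Dec 26 2029.

Dec 19 2029, Dec 22 2029, Dec 26 2029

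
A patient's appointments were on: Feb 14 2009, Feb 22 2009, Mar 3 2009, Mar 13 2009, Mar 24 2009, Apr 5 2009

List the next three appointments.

The spacing grows by 1 each time: 8, 9, 10, 11, 12 days.
Next gap: 13 days. Apr 5 2009 + 13 days = Apr 18 2009.
Next gap: 14 days. Apr 18 2009 + 14 days = May 2 2009.
Next gap: 15 days. May 2 2009 + 15 days = May 17 2009.

Apr 18 2009, May 2 2009, May 17 2009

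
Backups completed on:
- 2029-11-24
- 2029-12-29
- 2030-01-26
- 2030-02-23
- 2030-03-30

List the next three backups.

Every date is a Saturday; gaps 35, 28, 28, 35 days.
Each is the last Saturday of its month (at least one falls on the 29th or later, ruling out '4th Saturday').
April 2030 ends with Saturday 2030-04-27.
May 2030 ends with Saturday 2030-05-25.
June 2030 ends with Saturday 2030-06-29.

2030-04-27, 2030-05-25, 2030-06-29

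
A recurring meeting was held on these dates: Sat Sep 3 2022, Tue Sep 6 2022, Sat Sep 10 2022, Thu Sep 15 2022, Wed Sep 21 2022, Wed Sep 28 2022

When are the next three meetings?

Thu Oct 6 2022, Sat Oct 15 2022, Tue Oct 25 2022

Gaps: 3, 4, 5, 6, 7 days — each gap is 1 larger than the previous one.
Next gap: 8 days. Wed Sep 28 2022 + 8 days = Thu Oct 6 2022.
Next gap: 9 days. Thu Oct 6 2022 + 9 days = Sat Oct 15 2022.
Next gap: 10 days. Sat Oct 15 2022 + 10 days = Tue Oct 25 2022.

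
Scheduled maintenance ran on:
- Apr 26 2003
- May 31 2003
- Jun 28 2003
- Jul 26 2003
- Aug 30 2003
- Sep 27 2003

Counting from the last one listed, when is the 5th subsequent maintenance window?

These are Saturdays with 35, 28, 28, 35, 28-day gaps.
Each is the final Saturday of its month — May 31 2003 is past the 28th, so '4th Saturday' doesn't fit.
Last Saturday of October 2003: Oct 25 2003.
November 2003 ends with Saturday Nov 29 2003.
December 2003 ends with Saturday Dec 27 2003.
January 2004 ends with Saturday Jan 31 2004.
Last Saturday of February 2004: Feb 28 2004.

Feb 28 2004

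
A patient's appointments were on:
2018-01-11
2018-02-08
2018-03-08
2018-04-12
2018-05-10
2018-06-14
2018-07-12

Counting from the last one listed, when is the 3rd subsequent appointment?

Gaps: 28, 28, 35, 28, 35, 28 days — a mix of 28 and 35. Every date is a Thursday.
Each is the 2nd Thursday of its month.
2nd Thursday of August 2018: 2018-08-09.
September 2018 — 2nd Thursday is 2018-09-13.
October 2018 — 2nd Thursday is 2018-10-11.

2018-10-11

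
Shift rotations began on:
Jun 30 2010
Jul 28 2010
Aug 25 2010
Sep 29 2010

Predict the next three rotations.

Oct 27 2010, Nov 24 2010, Dec 29 2010

Every date is a Wednesday; gaps 28, 28, 35 days.
Each is the last Wednesday of its month (at least one falls on the 29th or later, ruling out '4th Wednesday').
October 2010 ends with Wednesday Oct 27 2010.
November 2010 ends with Wednesday Nov 24 2010.
December 2010 ends with Wednesday Dec 29 2010.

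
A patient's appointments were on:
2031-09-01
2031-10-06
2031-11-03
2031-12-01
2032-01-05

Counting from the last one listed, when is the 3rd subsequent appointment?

Gaps: 35, 28, 28, 35 days — a mix of 28 and 35. Every date is a Monday.
Each is the 1st Monday of its month.
1st Monday of February 2032: 2032-02-02.
1st Monday of March 2032: 2032-03-01.
April 2032 — 1st Monday is 2032-04-05.

2032-04-05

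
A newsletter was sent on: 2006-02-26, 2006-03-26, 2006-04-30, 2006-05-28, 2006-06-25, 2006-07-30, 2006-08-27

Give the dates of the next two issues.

2006-09-24, 2006-10-29

All Sundays; the gaps (28, 35, 28, 28, 35, 28) vary with month length.
This is the last Sunday of each month.
September 2006 ends with Sunday 2006-09-24.
Last Sunday of October 2006: 2006-10-29.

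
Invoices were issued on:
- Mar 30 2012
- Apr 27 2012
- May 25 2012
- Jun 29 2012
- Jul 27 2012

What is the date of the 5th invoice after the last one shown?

All Fridays; the gaps (28, 28, 35, 28) vary with month length.
This is the last Friday of each month.
Last Friday of August 2012: Aug 31 2012.
September 2012 ends with Friday Sep 28 2012.
Last Friday of October 2012: Oct 26 2012.
Last Friday of November 2012: Nov 30 2012.
Last Friday of December 2012: Dec 28 2012.

Dec 28 2012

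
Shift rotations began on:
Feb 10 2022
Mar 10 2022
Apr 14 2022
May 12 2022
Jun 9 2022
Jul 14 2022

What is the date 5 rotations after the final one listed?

Dec 8 2022

These are Thursdays at 28- or 35-day spacing (28, 35, 28, 28, 35).
The pattern: 2nd Thursday of the month.
August 2022 — 2nd Thursday is Aug 11 2022.
September 2022 — 2nd Thursday is Sep 8 2022.
October 2022 — 2nd Thursday is Oct 13 2022.
2nd Thursday of November 2022: Nov 10 2022.
December 2022 — 2nd Thursday is Dec 8 2022.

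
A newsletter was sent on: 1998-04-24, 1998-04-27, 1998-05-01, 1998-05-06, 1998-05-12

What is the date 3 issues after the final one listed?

1998-06-05

Gaps: 3, 4, 5, 6 days — each gap is 1 larger than the previous one.
Next gap: 7 days. 1998-05-12 + 7 days = 1998-05-19.
Next gap: 8 days. 1998-05-19 + 8 days = 1998-05-27.
Next gap: 9 days. 1998-05-27 + 9 days = 1998-06-05.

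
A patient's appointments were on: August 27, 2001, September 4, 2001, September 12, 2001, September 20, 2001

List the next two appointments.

The spacing is 8, 8, 8 days — always 8 days.
September 20, 2001 + 8 days = September 28, 2001.
September 28, 2001 + 8 days = October 6, 2001.

September 28, 2001; October 6, 2001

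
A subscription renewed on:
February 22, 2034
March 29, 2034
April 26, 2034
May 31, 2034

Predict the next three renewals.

These are Wednesdays with 35, 28, 35-day gaps.
Each is the final Wednesday of its month — March 29, 2034 is past the 28th, so '4th Wednesday' doesn't fit.
Last Wednesday of June 2034: June 28, 2034.
Last Wednesday of July 2034: July 26, 2034.
Last Wednesday of August 2034: August 30, 2034.

June 28, 2034; July 26, 2034; August 30, 2034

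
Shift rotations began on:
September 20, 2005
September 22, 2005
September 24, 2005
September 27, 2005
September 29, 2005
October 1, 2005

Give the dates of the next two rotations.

October 4, 2005; October 6, 2005

Gaps: 2, 2, 3, 2, 2 days — not constant, but cyclic with period 3.
The events fall on every Tuesday, Thursday and Saturday.
Next Tuesday: October 4, 2005.
The following Thursday is October 6, 2005.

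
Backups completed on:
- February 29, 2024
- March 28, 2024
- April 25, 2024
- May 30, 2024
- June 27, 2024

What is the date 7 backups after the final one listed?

January 30, 2025

These are Thursdays with 28, 28, 35, 28-day gaps.
Each is the final Thursday of its month — February 29, 2024 is past the 28th, so '4th Thursday' doesn't fit.
Last Thursday of July 2024: July 25, 2024.
August 2024 ends with Thursday August 29, 2024.
September 2024 ends with Thursday September 26, 2024.
Last Thursday of October 2024: October 31, 2024.
November 2024 ends with Thursday November 28, 2024.
Last Thursday of December 2024: December 26, 2024.
January 2025 ends with Thursday January 30, 2025.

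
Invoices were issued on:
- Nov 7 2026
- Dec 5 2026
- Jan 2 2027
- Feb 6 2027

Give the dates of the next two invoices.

All dates are Saturdays, 28, 28, 35 days apart.
Specifically, the 1st Saturday of each month.
1st Saturday of March 2027: Mar 6 2027.
1st Saturday of April 2027: Apr 3 2027.

Mar 6 2027, Apr 3 2027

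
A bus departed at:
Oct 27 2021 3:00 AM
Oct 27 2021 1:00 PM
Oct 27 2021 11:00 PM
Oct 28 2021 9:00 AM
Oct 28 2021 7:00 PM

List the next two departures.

Gaps: 10, 10, 10, 10 hours — each event is 10 hours after the previous one.
Oct 28 2021 7:00 PM + 10 h = Oct 29 2021 5:00 AM.
Oct 29 2021 5:00 AM + 10 h = Oct 29 2021 3:00 PM.

Oct 29 2021 5:00 AM, Oct 29 2021 3:00 PM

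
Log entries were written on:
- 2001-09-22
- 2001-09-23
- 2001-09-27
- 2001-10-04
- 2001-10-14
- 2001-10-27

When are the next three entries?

Intervals are 1, 4, 7, 10, 13 days — an arithmetic progression with common difference 3.
Next gap: 16 days. 2001-10-27 + 16 days = 2001-11-12.
Next gap: 19 days. 2001-11-12 + 19 days = 2001-12-01.
Next gap: 22 days. 2001-12-01 + 22 days = 2001-12-23.

2001-11-12, 2001-12-01, 2001-12-23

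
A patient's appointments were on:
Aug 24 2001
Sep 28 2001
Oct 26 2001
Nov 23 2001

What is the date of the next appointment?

Dec 28 2001

Gaps: 35, 28, 28 days — a mix of 28 and 35. Every date is a Friday.
Each is the 4th Friday of its month.
4th Friday of December 2001: Dec 28 2001.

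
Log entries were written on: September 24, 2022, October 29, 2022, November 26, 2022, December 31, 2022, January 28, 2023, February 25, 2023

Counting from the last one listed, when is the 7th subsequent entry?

September 30, 2023

These are Saturdays with 35, 28, 35, 28, 28-day gaps.
Each is the final Saturday of its month — October 29, 2022 is past the 28th, so '4th Saturday' doesn't fit.
March 2023 ends with Saturday March 25, 2023.
April 2023 ends with Saturday April 29, 2023.
Last Saturday of May 2023: May 27, 2023.
June 2023 ends with Saturday June 24, 2023.
July 2023 ends with Saturday July 29, 2023.
August 2023 ends with Saturday August 26, 2023.
Last Saturday of September 2023: September 30, 2023.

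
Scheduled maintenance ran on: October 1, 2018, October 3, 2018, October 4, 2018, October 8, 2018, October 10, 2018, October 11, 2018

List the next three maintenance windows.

October 15, 2018; October 17, 2018; October 18, 2018

Gaps: 2, 1, 4, 2, 1 days — not constant, but cyclic with period 3.
The events fall on every Monday, Wednesday and Thursday.
Next Monday: October 15, 2018.
The following Wednesday is October 17, 2018.
The following Thursday is October 18, 2018.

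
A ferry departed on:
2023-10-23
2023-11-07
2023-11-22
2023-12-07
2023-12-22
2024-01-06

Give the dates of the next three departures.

2024-01-21, 2024-02-05, 2024-02-20

The spacing is 15, 15, 15, 15, 15 days — always 15 days.
2024-01-06 + 15 days = 2024-01-21.
2024-01-21 + 15 days = 2024-02-05.
2024-02-05 + 15 days = 2024-02-20.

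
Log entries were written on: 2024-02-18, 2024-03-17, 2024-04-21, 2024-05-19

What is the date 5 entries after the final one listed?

These are Sundays at 28- or 35-day spacing (28, 35, 28).
The pattern: 3rd Sunday of the month.
June 2024 — 3rd Sunday is 2024-06-16.
3rd Sunday of July 2024: 2024-07-21.
3rd Sunday of August 2024: 2024-08-18.
3rd Sunday of September 2024: 2024-09-15.
3rd Sunday of October 2024: 2024-10-20.

2024-10-20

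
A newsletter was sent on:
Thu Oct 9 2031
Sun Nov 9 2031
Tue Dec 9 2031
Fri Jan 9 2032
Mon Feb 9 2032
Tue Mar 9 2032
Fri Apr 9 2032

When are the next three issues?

Sun May 9 2032, Wed Jun 9 2032, Fri Jul 9 2032

The day-of-month is always 9 (31, 30, 31, 31, 29, 31 days between events).
So this recurs on the 9th of each month.
May 2032: Sun May 9 2032.
June 2032: Wed Jun 9 2032.
Next: July 2032 → Fri Jul 9 2032.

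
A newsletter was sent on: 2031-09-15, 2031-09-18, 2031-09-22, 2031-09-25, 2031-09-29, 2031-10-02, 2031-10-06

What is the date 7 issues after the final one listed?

Every event lands on a Monday or Thursday (gaps cycle 3, 4, 3, 4, 3, 4).
So the schedule is: every Monday and Thursday.
Next Thursday: 2031-10-09.
The following Monday is 2031-10-13.
The following Thursday is 2031-10-16.
Next Monday: 2031-10-20.
The following Thursday is 2031-10-23.
Next Monday: 2031-10-27.
Next Thursday: 2031-10-30.

2031-10-30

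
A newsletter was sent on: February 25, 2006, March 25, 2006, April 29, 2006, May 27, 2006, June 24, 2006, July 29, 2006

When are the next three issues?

August 26, 2006; September 30, 2006; October 28, 2006

These are Saturdays with 28, 35, 28, 28, 35-day gaps.
Each is the final Saturday of its month — April 29, 2006 is past the 28th, so '4th Saturday' doesn't fit.
August 2006 ends with Saturday August 26, 2006.
Last Saturday of September 2006: September 30, 2006.
October 2006 ends with Saturday October 28, 2006.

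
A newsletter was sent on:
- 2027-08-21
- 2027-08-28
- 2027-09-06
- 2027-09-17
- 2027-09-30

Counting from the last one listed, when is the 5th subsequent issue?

Gaps: 7, 9, 11, 13 days — each gap is 2 larger than the previous one.
Next gap: 15 days. 2027-09-30 + 15 days = 2027-10-15.
Next gap: 17 days. 2027-10-15 + 17 days = 2027-11-01.
Next gap: 19 days. 2027-11-01 + 19 days = 2027-11-20.
Next gap: 21 days. 2027-11-20 + 21 days = 2027-12-11.
Next gap: 23 days. 2027-12-11 + 23 days = 2028-01-03.

2028-01-03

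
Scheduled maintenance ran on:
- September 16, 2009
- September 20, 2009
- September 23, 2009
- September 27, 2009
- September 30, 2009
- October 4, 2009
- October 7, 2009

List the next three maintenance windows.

Gaps: 4, 3, 4, 3, 4, 3 days — not constant, but cyclic with period 2.
The events fall on every Wednesday and Sunday.
The following Sunday is October 11, 2009.
The following Wednesday is October 14, 2009.
The following Sunday is October 18, 2009.

October 11, 2009; October 14, 2009; October 18, 2009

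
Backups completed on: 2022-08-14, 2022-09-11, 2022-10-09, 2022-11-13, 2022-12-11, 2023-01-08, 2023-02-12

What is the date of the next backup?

2023-03-12

These are Sundays at 28- or 35-day spacing (28, 28, 35, 28, 28, 35).
The pattern: 2nd Sunday of the month.
2nd Sunday of March 2023: 2023-03-12.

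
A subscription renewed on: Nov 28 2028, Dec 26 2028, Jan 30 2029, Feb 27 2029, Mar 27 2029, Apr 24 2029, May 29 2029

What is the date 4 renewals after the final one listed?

Sep 25 2029

All Tuesdays; the gaps (28, 35, 28, 28, 28, 35) vary with month length.
This is the last Tuesday of each month.
Last Tuesday of June 2029: Jun 26 2029.
July 2029 ends with Tuesday Jul 31 2029.
Last Tuesday of August 2029: Aug 28 2029.
Last Tuesday of September 2029: Sep 25 2029.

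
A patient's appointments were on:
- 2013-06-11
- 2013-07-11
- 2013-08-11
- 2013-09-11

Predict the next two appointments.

Gaps: 30, 31, 31 days — not constant. Every event is on the 11th of the month.
Pattern: the 11th of each month.
Next: October 2013 → 2013-10-11.
Next: November 2013 → 2013-11-11.

2013-10-11, 2013-11-11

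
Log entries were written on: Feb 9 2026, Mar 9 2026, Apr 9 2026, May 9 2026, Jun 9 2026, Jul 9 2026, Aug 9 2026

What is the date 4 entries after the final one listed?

Dec 9 2026

The day-of-month is always 9 (28, 31, 30, 31, 30, 31 days between events).
So this recurs on the 9th of each month.
September 2026: Sep 9 2026.
Next: October 2026 → Oct 9 2026.
Next: November 2026 → Nov 9 2026.
Next: December 2026 → Dec 9 2026.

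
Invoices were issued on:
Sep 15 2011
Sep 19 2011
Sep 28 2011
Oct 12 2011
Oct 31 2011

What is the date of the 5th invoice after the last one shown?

The spacing grows by 5 each time: 4, 9, 14, 19 days.
Next gap: 24 days. Oct 31 2011 + 24 days = Nov 24 2011.
Next gap: 29 days. Nov 24 2011 + 29 days = Dec 23 2011.
Next gap: 34 days. Dec 23 2011 + 34 days = Jan 26 2012.
Next gap: 39 days. Jan 26 2012 + 39 days = Mar 5 2012.
Next gap: 44 days. Mar 5 2012 + 44 days = Apr 18 2012.

Apr 18 2012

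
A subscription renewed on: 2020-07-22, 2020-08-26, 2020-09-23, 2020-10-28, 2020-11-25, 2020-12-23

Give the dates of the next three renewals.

All dates are Wednesdays, 35, 28, 35, 28, 28 days apart.
Specifically, the 4th Wednesday of each month.
4th Wednesday of January 2021: 2021-01-27.
February 2021 — 4th Wednesday is 2021-02-24.
4th Wednesday of March 2021: 2021-03-24.

2021-01-27, 2021-02-24, 2021-03-24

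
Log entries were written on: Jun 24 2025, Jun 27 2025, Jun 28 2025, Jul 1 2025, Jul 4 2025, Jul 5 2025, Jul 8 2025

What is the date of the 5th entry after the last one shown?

Gaps: 3, 1, 3, 3, 1, 3 days — not constant, but cyclic with period 3.
The events fall on every Tuesday, Friday and Saturday.
Next Friday: Jul 11 2025.
Next Saturday: Jul 12 2025.
The following Tuesday is Jul 15 2025.
Next Friday: Jul 18 2025.
Next Saturday: Jul 19 2025.

Jul 19 2025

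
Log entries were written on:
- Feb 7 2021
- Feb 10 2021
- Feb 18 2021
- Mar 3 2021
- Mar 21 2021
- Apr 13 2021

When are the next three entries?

Gaps: 3, 8, 13, 18, 23 days — each gap is 5 larger than the previous one.
Next gap: 28 days. Apr 13 2021 + 28 days = May 11 2021.
Next gap: 33 days. May 11 2021 + 33 days = Jun 13 2021.
Next gap: 38 days. Jun 13 2021 + 38 days = Jul 21 2021.

May 11 2021, Jun 13 2021, Jul 21 2021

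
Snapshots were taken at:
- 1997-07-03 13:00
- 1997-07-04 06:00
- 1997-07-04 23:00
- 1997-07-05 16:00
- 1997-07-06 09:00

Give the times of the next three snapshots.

Spacing: 17, 17, 17, 17 h — constant 17 h.
1997-07-06 09:00 + 17 h = 1997-07-07 02:00.
1997-07-07 02:00 + 17 h = 1997-07-07 19:00.
1997-07-07 19:00 + 17 h = 1997-07-08 12:00.

1997-07-07 02:00, 1997-07-07 19:00, 1997-07-08 12:00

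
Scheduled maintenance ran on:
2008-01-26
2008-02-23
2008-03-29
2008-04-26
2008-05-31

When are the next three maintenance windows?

2008-06-28, 2008-07-26, 2008-08-30

These are Saturdays with 28, 35, 28, 35-day gaps.
Each is the final Saturday of its month — 2008-03-29 is past the 28th, so '4th Saturday' doesn't fit.
Last Saturday of June 2008: 2008-06-28.
Last Saturday of July 2008: 2008-07-26.
August 2008 ends with Saturday 2008-08-30.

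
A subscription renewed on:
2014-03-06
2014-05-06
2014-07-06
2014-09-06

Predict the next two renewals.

The day-of-month is always 6 (61, 61, 62 days between events).
So this recurs on the 6th of every 2 months.
Next: November 2014 → 2014-11-06.
Next: January 2015 → 2015-01-06.

2014-11-06, 2015-01-06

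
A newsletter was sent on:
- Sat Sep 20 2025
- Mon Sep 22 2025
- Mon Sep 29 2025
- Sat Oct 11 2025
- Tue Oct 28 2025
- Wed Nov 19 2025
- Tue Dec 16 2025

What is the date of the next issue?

Sat Jan 17 2026

Intervals are 2, 7, 12, 17, 22, 27 days — an arithmetic progression with common difference 5.
Next gap: 32 days. Tue Dec 16 2025 + 32 days = Sat Jan 17 2026.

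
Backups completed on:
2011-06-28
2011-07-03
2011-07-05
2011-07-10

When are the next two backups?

The gap pattern 5, 2, 5 repeats every 2 events.
These are the Tuesdays and Sundays of each week.
The following Tuesday is 2011-07-12.
The following Sunday is 2011-07-17.

2011-07-12, 2011-07-17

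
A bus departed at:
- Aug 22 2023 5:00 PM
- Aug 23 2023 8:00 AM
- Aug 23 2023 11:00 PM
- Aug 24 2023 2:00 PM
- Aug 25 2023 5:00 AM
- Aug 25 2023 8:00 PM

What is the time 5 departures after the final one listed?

Aug 28 2023 11:00 PM

Spacing: 15, 15, 15, 15, 15 h — constant 15 h.
Aug 25 2023 8:00 PM + 15 h = Aug 26 2023 11:00 AM.
Aug 26 2023 11:00 AM + 15 h = Aug 27 2023 2:00 AM.
Aug 27 2023 2:00 AM + 15 h = Aug 27 2023 5:00 PM.
Aug 27 2023 5:00 PM + 15 h = Aug 28 2023 8:00 AM.
Aug 28 2023 8:00 AM + 15 h = Aug 28 2023 11:00 PM.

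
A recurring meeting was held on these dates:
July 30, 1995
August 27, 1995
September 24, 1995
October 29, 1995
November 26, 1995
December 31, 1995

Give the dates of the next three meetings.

All Sundays; the gaps (28, 28, 35, 28, 35) vary with month length.
This is the last Sunday of each month.
January 1996 ends with Sunday January 28, 1996.
February 1996 ends with Sunday February 25, 1996.
Last Sunday of March 1996: March 31, 1996.

January 28, 1996; February 25, 1996; March 31, 1996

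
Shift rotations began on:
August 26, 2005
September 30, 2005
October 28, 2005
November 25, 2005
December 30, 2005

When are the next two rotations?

January 27, 2006; February 24, 2006

These are Fridays with 35, 28, 28, 35-day gaps.
Each is the final Friday of its month — September 30, 2005 is past the 28th, so '4th Friday' doesn't fit.
Last Friday of January 2006: January 27, 2006.
February 2006 ends with Friday February 24, 2006.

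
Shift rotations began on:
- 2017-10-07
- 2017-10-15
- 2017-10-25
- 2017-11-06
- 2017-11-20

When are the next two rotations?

2017-12-06, 2017-12-24

Intervals are 8, 10, 12, 14 days — an arithmetic progression with common difference 2.
Next gap: 16 days. 2017-11-20 + 16 days = 2017-12-06.
Next gap: 18 days. 2017-12-06 + 18 days = 2017-12-24.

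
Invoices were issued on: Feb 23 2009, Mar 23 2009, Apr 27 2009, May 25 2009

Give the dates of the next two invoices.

Jun 22 2009, Jul 27 2009

Gaps: 28, 35, 28 days — a mix of 28 and 35. Every date is a Monday.
Each is the 4th Monday of its month.
June 2009 — 4th Monday is Jun 22 2009.
4th Monday of July 2009: Jul 27 2009.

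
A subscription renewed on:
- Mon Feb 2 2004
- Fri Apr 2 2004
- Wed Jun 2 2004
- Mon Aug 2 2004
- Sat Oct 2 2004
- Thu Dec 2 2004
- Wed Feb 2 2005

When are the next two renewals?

Gaps: 60, 61, 61, 61, 61, 62 days — not constant. Every event is on the 2nd of the month.
Pattern: the 2nd of every 2 months.
Next: April 2005 → Sat Apr 2 2005.
June 2005: Thu Jun 2 2005.

Sat Apr 2 2005, Thu Jun 2 2005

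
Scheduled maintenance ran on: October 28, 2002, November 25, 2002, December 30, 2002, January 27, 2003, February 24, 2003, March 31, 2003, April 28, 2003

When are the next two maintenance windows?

These are Mondays with 28, 35, 28, 28, 35, 28-day gaps.
Each is the final Monday of its month — December 30, 2002 is past the 28th, so '4th Monday' doesn't fit.
Last Monday of May 2003: May 26, 2003.
Last Monday of June 2003: June 30, 2003.

May 26, 2003; June 30, 2003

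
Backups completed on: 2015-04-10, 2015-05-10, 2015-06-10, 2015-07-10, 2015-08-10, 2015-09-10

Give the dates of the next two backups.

2015-10-10, 2015-11-10

Each date is the 10th; the gaps (30, 31, 30, 31, 31) track the month lengths.
The rule is the 10th of each month.
October 2015: 2015-10-10.
Next: November 2015 → 2015-11-10.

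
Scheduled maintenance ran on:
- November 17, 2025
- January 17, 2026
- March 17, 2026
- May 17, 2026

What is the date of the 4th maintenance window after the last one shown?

Gaps: 61, 59, 61 days — not constant. Every event is on the 17th of the month.
Pattern: the 17th of every 2 months.
July 2026: July 17, 2026.
September 2026: September 17, 2026.
Next: November 2026 → November 17, 2026.
January 2027: January 17, 2027.

January 17, 2027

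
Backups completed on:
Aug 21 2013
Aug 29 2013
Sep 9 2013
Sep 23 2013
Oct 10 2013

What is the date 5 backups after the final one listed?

Intervals are 8, 11, 14, 17 days — an arithmetic progression with common difference 3.
Next gap: 20 days. Oct 10 2013 + 20 days = Oct 30 2013.
Next gap: 23 days. Oct 30 2013 + 23 days = Nov 22 2013.
Next gap: 26 days. Nov 22 2013 + 26 days = Dec 18 2013.
Next gap: 29 days. Dec 18 2013 + 29 days = Jan 16 2014.
Next gap: 32 days. Jan 16 2014 + 32 days = Feb 17 2014.

Feb 17 2014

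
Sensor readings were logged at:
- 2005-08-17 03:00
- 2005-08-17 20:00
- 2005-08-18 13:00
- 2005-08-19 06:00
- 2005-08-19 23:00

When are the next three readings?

2005-08-20 16:00, 2005-08-21 09:00, 2005-08-22 02:00

The interval is a steady 17 hours (17, 17, 17, 17).
2005-08-19 23:00 + 17 h = 2005-08-20 16:00.
2005-08-20 16:00 + 17 h = 2005-08-21 09:00.
2005-08-21 09:00 + 17 h = 2005-08-22 02:00.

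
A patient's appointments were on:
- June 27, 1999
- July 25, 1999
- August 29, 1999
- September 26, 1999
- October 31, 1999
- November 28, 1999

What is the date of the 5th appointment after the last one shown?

April 30, 2000

These are Sundays with 28, 35, 28, 35, 28-day gaps.
Each is the final Sunday of its month — August 29, 1999 is past the 28th, so '4th Sunday' doesn't fit.
December 1999 ends with Sunday December 26, 1999.
January 2000 ends with Sunday January 30, 2000.
February 2000 ends with Sunday February 27, 2000.
March 2000 ends with Sunday March 26, 2000.
April 2000 ends with Sunday April 30, 2000.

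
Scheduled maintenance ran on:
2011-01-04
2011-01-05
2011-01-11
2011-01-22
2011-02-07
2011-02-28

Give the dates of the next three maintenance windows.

2011-03-26, 2011-04-26, 2011-06-01

Intervals are 1, 6, 11, 16, 21 days — an arithmetic progression with common difference 5.
Next gap: 26 days. 2011-02-28 + 26 days = 2011-03-26.
Next gap: 31 days. 2011-03-26 + 31 days = 2011-04-26.
Next gap: 36 days. 2011-04-26 + 36 days = 2011-06-01.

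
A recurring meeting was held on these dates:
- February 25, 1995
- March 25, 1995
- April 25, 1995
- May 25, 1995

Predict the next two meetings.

The day-of-month is always 25 (28, 31, 30 days between events).
So this recurs on the 25th of each month.
Next: June 1995 → June 25, 1995.
July 1995: July 25, 1995.

June 25, 1995; July 25, 1995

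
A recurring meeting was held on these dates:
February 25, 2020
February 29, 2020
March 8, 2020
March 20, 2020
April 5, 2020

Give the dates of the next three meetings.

Intervals are 4, 8, 12, 16 days — an arithmetic progression with common difference 4.
Next gap: 20 days. April 5, 2020 + 20 days = April 25, 2020.
Next gap: 24 days. April 25, 2020 + 24 days = May 19, 2020.
Next gap: 28 days. May 19, 2020 + 28 days = June 16, 2020.

April 25, 2020; May 19, 2020; June 16, 2020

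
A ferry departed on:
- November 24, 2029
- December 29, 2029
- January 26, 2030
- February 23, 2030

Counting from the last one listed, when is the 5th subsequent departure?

July 27, 2030

These are Saturdays with 35, 28, 28-day gaps.
Each is the final Saturday of its month — December 29, 2029 is past the 28th, so '4th Saturday' doesn't fit.
March 2030 ends with Saturday March 30, 2030.
April 2030 ends with Saturday April 27, 2030.
Last Saturday of May 2030: May 25, 2030.
Last Saturday of June 2030: June 29, 2030.
Last Saturday of July 2030: July 27, 2030.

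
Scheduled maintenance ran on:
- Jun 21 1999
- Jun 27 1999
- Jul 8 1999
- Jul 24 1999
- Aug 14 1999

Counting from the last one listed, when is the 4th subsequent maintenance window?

Dec 26 1999

Gaps: 6, 11, 16, 21 days — each gap is 5 larger than the previous one.
Next gap: 26 days. Aug 14 1999 + 26 days = Sep 9 1999.
Next gap: 31 days. Sep 9 1999 + 31 days = Oct 10 1999.
Next gap: 36 days. Oct 10 1999 + 36 days = Nov 15 1999.
Next gap: 41 days. Nov 15 1999 + 41 days = Dec 26 1999.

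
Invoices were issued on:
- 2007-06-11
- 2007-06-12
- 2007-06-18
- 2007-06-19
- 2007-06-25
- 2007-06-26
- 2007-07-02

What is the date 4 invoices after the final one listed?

The gap pattern 1, 6, 1, 6, 1, 6 repeats every 2 events.
These are the Mondays and Tuesdays of each week.
Next Tuesday: 2007-07-03.
The following Monday is 2007-07-09.
Next Tuesday: 2007-07-10.
Next Monday: 2007-07-16.

2007-07-16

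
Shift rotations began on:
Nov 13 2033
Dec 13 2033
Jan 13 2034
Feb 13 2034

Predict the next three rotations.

Mar 13 2034, Apr 13 2034, May 13 2034

Gaps: 30, 31, 31 days — not constant. Every event is on the 13th of the month.
Pattern: the 13th of each month.
March 2034: Mar 13 2034.
April 2034: Apr 13 2034.
May 2034: May 13 2034.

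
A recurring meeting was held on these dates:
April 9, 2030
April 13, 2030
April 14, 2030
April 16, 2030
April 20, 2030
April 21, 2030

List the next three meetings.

Gaps: 4, 1, 2, 4, 1 days — not constant, but cyclic with period 3.
The events fall on every Tuesday, Saturday and Sunday.
Next Tuesday: April 23, 2030.
The following Saturday is April 27, 2030.
Next Sunday: April 28, 2030.

April 23, 2030; April 27, 2030; April 28, 2030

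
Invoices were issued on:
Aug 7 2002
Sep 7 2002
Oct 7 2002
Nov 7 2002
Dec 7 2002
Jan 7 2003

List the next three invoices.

Feb 7 2003, Mar 7 2003, Apr 7 2003

The day-of-month is always 7 (31, 30, 31, 30, 31 days between events).
So this recurs on the 7th of each month.
February 2003: Feb 7 2003.
March 2003: Mar 7 2003.
April 2003: Apr 7 2003.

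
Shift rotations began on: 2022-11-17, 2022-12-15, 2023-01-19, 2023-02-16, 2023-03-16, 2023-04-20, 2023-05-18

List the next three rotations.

Gaps: 28, 35, 28, 28, 35, 28 days — a mix of 28 and 35. Every date is a Thursday.
Each is the 3rd Thursday of its month.
June 2023 — 3rd Thursday is 2023-06-15.
July 2023 — 3rd Thursday is 2023-07-20.
3rd Thursday of August 2023: 2023-08-17.

2023-06-15, 2023-07-20, 2023-08-17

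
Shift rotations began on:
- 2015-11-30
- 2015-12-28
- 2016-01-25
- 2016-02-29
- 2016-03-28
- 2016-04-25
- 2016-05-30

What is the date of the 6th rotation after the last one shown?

2016-11-28

Every date is a Monday; gaps 28, 28, 35, 28, 28, 35 days.
Each is the last Monday of its month (at least one falls on the 29th or later, ruling out '4th Monday').
Last Monday of June 2016: 2016-06-27.
Last Monday of July 2016: 2016-07-25.
August 2016 ends with Monday 2016-08-29.
September 2016 ends with Monday 2016-09-26.
October 2016 ends with Monday 2016-10-31.
November 2016 ends with Monday 2016-11-28.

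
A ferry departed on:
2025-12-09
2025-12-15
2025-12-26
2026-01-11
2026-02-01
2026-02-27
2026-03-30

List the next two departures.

2026-05-05, 2026-06-15

The spacing grows by 5 each time: 6, 11, 16, 21, 26, 31 days.
Next gap: 36 days. 2026-03-30 + 36 days = 2026-05-05.
Next gap: 41 days. 2026-05-05 + 41 days = 2026-06-15.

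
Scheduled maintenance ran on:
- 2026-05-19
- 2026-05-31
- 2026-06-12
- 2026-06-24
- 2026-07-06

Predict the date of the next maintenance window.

2026-07-18

The spacing is 12, 12, 12, 12 days — always 12 days.
2026-07-06 + 12 days = 2026-07-18.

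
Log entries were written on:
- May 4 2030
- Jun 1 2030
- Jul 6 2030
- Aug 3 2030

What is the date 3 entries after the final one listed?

All dates are Saturdays, 28, 35, 28 days apart.
Specifically, the 1st Saturday of each month.
September 2030 — 1st Saturday is Sep 7 2030.
1st Saturday of October 2030: Oct 5 2030.
1st Saturday of November 2030: Nov 2 2030.

Nov 2 2030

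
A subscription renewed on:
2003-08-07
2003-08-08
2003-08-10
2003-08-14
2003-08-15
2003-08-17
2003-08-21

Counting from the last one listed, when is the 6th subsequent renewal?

The gap pattern 1, 2, 4, 1, 2, 4 repeats every 3 events.
These are the Thursdays, Fridays and Sundays of each week.
Next Friday: 2003-08-22.
The following Sunday is 2003-08-24.
The following Thursday is 2003-08-28.
Next Friday: 2003-08-29.
The following Sunday is 2003-08-31.
Next Thursday: 2003-09-04.

2003-09-04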